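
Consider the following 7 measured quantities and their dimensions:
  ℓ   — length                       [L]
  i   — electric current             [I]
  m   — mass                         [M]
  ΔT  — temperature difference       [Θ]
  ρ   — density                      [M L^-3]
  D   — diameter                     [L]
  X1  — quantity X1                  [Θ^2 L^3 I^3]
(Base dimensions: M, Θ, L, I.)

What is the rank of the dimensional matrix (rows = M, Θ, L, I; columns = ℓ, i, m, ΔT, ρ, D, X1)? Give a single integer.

4

Exponent matrix [M,Θ,L,I] × [ℓ,i,m,ΔT,ρ,D,X1]:
  M: [ 0  0  1  0  1  0  0]
  Θ: [ 0  0  0  1  0  0  2]
  L: [ 1  0  0  0 -3  1  3]
  I: [ 0  1  0  0  0  0  3]
RREF → pivots at {ℓ,i,m,ΔT} ⇒ r = 4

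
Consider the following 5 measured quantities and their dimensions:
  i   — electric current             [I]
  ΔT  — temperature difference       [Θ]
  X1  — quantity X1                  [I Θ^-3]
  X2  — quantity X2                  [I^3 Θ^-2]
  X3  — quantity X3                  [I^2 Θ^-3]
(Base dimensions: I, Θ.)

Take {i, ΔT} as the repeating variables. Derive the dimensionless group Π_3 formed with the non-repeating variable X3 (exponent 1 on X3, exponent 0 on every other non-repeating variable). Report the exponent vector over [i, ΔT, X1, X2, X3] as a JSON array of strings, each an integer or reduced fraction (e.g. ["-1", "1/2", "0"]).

["-2", "3", "0", "0", "1"]

Write exponents as rows I,Θ / cols i,ΔT,X1,X2,X3:
  I: [ 1  0  1  3  2]
  Θ: [ 0  1 -3 -2 -3]
Echelon form has 2 nonzero rows (pivots: i,ΔT)
Pivot set = {i,ΔT}, free = {X1,X2,X3}
RREF:
  r0: [   1    0    1    3    2]
  r1: [   0    1   -3   -2   -3]
Fix exponent of X3 at 1, X1 at 0, X2 at 0; solve each RREF row for its pivot's exponent:
  r0: exp(i) + (2)·1 = 0 ⇒ exp(i) = -2
  r1: exp(ΔT) + (-3)·1 = 0 ⇒ exp(ΔT) = 3
Π_3 = i^-2 · ΔT^3 · X3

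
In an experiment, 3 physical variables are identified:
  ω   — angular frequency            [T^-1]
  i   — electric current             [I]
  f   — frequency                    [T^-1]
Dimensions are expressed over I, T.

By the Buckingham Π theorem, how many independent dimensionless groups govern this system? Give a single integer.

Write exponents as rows I,T / cols ω,i,f:
  I: [ 0  1  0]
  T: [-1  0 -1]
RREF → pivots at {ω,i} ⇒ r = 2
Π count = n − r = 3 − 2 = 1

1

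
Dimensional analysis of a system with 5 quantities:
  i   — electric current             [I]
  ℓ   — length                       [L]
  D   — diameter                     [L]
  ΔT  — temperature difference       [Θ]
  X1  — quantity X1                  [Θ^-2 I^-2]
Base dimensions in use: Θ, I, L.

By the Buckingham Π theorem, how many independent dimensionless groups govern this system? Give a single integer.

2

Write exponents as rows Θ,I,L / cols i,ℓ,D,ΔT,X1:
  Θ: [ 0  0  0  1 -2]
  I: [ 1  0  0  0 -2]
  L: [ 0  1  1  0  0]
Row reduction gives pivot columns i,ℓ,ΔT; rank = 3
n=5, r=3 ⇒ 2 dimensionless groups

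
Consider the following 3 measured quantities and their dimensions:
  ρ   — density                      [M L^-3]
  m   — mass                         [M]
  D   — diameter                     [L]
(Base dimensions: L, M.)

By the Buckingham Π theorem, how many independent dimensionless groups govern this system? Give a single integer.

Dimensional matrix (L×M by ρ×m×D):
  L: [-3  0  1]
  M: [ 1  1  0]
Echelon form has 2 nonzero rows (pivots: ρ,m)
Π count = n − r = 3 − 2 = 1

1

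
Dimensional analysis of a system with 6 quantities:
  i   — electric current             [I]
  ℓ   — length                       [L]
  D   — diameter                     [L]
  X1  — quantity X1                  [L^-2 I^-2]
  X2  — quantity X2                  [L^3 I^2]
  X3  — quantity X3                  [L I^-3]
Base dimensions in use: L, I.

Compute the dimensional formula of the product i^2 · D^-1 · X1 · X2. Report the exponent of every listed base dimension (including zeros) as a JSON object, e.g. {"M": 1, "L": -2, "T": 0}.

Write exponents as rows L,I / cols i,ℓ,D,X1,X2,X3:
  L: [ 0  1  1 -2  3  1]
  I: [ 1  0  0 -2  2 -3]
  [L]: (2)·0+(-1)·1+(1)·-2+(1)·3 = 0
  [I]: (2)·1+(-1)·0+(1)·-2+(1)·2 = 2
⇒ I^2

{"L": 0, "I": 2}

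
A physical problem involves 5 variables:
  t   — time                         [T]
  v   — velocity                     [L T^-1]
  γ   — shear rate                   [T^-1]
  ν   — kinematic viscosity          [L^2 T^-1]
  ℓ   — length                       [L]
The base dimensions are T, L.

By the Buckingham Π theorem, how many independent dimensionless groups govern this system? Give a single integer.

3

Dimensional matrix (T×L by t×v×γ×ν×ℓ):
  T: [ 1 -1 -1 -1  0]
  L: [ 0  1  0  2  1]
RREF → pivots at {t,v} ⇒ r = 2
Π count = n − r = 5 − 2 = 3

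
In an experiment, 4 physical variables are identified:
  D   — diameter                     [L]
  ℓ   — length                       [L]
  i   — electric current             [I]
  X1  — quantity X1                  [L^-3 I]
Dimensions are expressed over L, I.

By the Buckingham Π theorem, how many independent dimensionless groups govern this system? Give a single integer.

2

Exponent matrix [L,I] × [D,ℓ,i,X1]:
  L: [ 1  1  0 -3]
  I: [ 0  0  1  1]
Row reduction gives pivot columns D,i; rank = 2
4 vars − rank 2 = 2 Π groups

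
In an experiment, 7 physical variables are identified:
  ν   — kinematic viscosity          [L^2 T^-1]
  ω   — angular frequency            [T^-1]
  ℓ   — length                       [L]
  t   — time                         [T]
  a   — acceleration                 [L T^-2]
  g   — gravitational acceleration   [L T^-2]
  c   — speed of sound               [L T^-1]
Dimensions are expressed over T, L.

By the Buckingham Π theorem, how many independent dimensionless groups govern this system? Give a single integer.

Exponent matrix [T,L] × [ν,ω,ℓ,t,a,g,c]:
  T: [-1 -1  0  1 -2 -2 -1]
  L: [ 2  0  1  0  1  1  1]
Echelon form has 2 nonzero rows (pivots: ν,ω)
Π count = n − r = 7 − 2 = 5

5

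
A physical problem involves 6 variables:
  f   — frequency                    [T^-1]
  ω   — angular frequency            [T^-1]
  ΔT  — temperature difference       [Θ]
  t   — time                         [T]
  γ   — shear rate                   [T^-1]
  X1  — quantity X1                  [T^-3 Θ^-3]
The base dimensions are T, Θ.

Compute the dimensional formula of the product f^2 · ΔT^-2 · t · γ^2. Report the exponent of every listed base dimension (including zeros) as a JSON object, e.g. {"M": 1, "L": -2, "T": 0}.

Exponent matrix [T,Θ] × [f,ω,ΔT,t,γ,X1]:
  T: [-1 -1  0  1 -1 -3]
  Θ: [ 0  0  1  0  0 -3]
  [T]: (2)·-1+(-2)·0+(1)·1+(2)·-1 = -3
  [Θ]: (2)·0+(-2)·1+(1)·0+(2)·0 = -2
⇒ T^-3 Θ^-2

{"T": -3, "Θ": -2}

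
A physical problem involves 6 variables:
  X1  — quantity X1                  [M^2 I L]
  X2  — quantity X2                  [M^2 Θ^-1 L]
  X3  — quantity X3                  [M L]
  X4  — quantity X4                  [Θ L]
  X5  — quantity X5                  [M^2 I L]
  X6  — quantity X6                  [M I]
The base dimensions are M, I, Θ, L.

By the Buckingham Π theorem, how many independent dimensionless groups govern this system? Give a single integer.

Write exponents as rows M,I,Θ,L / cols X1,X2,X3,X4,X5,X6:
  M: [ 2  2  1  0  2  1]
  I: [ 1  0  0  0  1  1]
  Θ: [ 0 -1  0  1  0  0]
  L: [ 1  1  1  1  1  0]
RREF → pivots at {X1,X2,X3} ⇒ r = 3
Π count = n − r = 6 − 3 = 3

3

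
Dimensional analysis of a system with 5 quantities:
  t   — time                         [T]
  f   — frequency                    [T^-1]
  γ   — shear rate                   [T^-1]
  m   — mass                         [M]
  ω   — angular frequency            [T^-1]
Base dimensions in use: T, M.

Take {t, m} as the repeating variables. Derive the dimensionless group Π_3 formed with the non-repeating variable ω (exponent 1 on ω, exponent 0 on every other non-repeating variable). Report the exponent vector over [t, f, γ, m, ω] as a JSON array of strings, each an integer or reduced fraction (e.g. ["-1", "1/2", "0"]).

["1", "0", "0", "0", "1"]

Write exponents as rows T,M / cols t,f,γ,m,ω:
  T: [ 1 -1 -1  0 -1]
  M: [ 0  0  0  1  0]
Echelon form has 2 nonzero rows (pivots: t,m)
Pivot set = {t,m}, free = {f,γ,ω}
RREF:
  r0: [   1   -1   -1    0   -1]
  r1: [   0    0    0    1    0]
Fix exponent of ω at 1, f at 0, γ at 0; solve each RREF row for its pivot's exponent:
  r0: exp(t) + (-1)·1 = 0 ⇒ exp(t) = 1
  r1: exp(m) + (0)·1 = 0 ⇒ exp(m) = 0
Π_3 = t · ω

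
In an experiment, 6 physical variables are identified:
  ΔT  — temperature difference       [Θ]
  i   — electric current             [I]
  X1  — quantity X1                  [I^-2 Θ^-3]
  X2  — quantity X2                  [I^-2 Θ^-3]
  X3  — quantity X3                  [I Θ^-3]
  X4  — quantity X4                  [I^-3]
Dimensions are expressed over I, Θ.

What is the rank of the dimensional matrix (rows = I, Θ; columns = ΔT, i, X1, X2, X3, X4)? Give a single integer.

2

Dimensional matrix (I×Θ by ΔT×i×X1×X2×X3×X4):
  I: [ 0  1 -2 -2  1 -3]
  Θ: [ 1  0 -3 -3 -3  0]
Echelon form has 2 nonzero rows (pivots: ΔT,i)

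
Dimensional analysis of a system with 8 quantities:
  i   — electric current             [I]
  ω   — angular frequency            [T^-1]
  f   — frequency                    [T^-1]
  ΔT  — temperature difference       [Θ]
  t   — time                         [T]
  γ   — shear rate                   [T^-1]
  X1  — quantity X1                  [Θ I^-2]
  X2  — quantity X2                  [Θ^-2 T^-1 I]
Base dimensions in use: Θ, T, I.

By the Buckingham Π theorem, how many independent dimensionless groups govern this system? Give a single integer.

Exponent matrix [Θ,T,I] × [i,ω,f,ΔT,t,γ,X1,X2]:
  Θ: [ 0  0  0  1  0  0  1 -2]
  T: [ 0 -1 -1  0  1 -1  0 -1]
  I: [ 1  0  0  0  0  0 -2  1]
Echelon form has 3 nonzero rows (pivots: i,ω,ΔT)
Π count = n − r = 8 − 3 = 5

5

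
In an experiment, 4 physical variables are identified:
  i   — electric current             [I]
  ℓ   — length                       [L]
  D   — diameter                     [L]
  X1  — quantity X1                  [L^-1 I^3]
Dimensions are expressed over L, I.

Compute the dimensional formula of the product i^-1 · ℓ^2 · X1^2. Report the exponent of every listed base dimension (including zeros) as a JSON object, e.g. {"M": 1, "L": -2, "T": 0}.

{"L": 0, "I": 5}

Dimensional matrix (L×I by i×ℓ×D×X1):
  L: [ 0  1  1 -1]
  I: [ 1  0  0  3]
  [L]: (-1)·0+(2)·1+(2)·-1 = 0
  [I]: (-1)·1+(2)·0+(2)·3 = 5
⇒ I^5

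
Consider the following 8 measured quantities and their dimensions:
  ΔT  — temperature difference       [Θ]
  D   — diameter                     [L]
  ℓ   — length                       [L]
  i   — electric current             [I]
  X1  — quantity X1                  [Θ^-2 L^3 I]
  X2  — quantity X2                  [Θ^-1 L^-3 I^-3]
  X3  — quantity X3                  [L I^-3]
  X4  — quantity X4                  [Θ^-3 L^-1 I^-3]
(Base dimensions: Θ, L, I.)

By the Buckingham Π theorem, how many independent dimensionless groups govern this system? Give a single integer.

5

Write exponents as rows Θ,L,I / cols ΔT,D,ℓ,i,X1,X2,X3,X4:
  Θ: [ 1  0  0  0 -2 -1  0 -3]
  L: [ 0  1  1  0  3 -3  1 -1]
  I: [ 0  0  0  1  1 -3 -3 -3]
Row reduction gives pivot columns ΔT,D,i; rank = 3
n=8, r=3 ⇒ 5 dimensionless groups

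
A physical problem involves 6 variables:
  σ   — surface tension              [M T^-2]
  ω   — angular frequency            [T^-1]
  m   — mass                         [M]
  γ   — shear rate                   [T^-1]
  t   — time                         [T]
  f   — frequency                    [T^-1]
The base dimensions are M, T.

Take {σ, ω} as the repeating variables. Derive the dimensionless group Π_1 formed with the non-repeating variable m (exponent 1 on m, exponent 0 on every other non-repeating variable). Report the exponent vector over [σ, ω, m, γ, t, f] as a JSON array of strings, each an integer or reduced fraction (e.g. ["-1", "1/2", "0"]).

Dimensional matrix (M×T by σ×ω×m×γ×t×f):
  M: [ 1  0  1  0  0  0]
  T: [-2 -1  0 -1  1 -1]
RREF → pivots at {σ,ω} ⇒ r = 2
Repeat: σ,ω; free: m,γ,t,f
RREF:
  r0: [   1    0    1    0    0    0]
  r1: [   0    1   -2    1   -1    1]
Fix exponent of m at 1, γ at 0, t at 0, f at 0; solve each RREF row for its pivot's exponent:
  r0: exp(σ) + (1)·1 = 0 ⇒ exp(σ) = -1
  r1: exp(ω) + (-2)·1 = 0 ⇒ exp(ω) = 2
Π_1 = σ^-1 · ω^2 · m

["-1", "2", "1", "0", "0", "0"]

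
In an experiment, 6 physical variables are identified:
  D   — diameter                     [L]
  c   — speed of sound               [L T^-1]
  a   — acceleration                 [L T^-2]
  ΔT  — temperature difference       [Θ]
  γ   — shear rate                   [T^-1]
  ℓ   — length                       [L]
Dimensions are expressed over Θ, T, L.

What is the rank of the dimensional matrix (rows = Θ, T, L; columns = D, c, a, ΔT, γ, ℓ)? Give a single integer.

3

Write exponents as rows Θ,T,L / cols D,c,a,ΔT,γ,ℓ:
  Θ: [ 0  0  0  1  0  0]
  T: [ 0 -1 -2  0 -1  0]
  L: [ 1  1  1  0  0  1]
Row reduction gives pivot columns D,c,ΔT; rank = 3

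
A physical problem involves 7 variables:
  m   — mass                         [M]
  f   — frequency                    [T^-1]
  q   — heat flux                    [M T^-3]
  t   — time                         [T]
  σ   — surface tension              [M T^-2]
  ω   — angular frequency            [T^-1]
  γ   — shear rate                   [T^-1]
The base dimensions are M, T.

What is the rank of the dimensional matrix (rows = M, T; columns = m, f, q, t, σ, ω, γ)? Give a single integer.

Dimensional matrix (M×T by m×f×q×t×σ×ω×γ):
  M: [ 1  0  1  0  1  0  0]
  T: [ 0 -1 -3  1 -2 -1 -1]
Echelon form has 2 nonzero rows (pivots: m,f)

2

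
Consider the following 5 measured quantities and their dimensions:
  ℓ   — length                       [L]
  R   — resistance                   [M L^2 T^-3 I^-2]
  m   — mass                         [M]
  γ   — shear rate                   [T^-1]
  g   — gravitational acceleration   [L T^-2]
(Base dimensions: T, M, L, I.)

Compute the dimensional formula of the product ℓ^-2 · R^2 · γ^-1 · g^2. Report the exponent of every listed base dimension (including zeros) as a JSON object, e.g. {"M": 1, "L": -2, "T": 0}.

Dimensional matrix (T×M×L×I by ℓ×R×m×γ×g):
  T: [ 0 -3  0 -1 -2]
  M: [ 0  1  1  0  0]
  L: [ 1  2  0  0  1]
  I: [ 0 -2  0  0  0]
  [T]: (-2)·0+(2)·-3+(-1)·-1+(2)·-2 = -9
  [M]: (-2)·0+(2)·1+(-1)·0+(2)·0 = 2
  [L]: (-2)·1+(2)·2+(-1)·0+(2)·1 = 4
  [I]: (-2)·0+(2)·-2+(-1)·0+(2)·0 = -4
⇒ T^-9 M^2 L^4 I^-4

{"T": -9, "M": 2, "L": 4, "I": -4}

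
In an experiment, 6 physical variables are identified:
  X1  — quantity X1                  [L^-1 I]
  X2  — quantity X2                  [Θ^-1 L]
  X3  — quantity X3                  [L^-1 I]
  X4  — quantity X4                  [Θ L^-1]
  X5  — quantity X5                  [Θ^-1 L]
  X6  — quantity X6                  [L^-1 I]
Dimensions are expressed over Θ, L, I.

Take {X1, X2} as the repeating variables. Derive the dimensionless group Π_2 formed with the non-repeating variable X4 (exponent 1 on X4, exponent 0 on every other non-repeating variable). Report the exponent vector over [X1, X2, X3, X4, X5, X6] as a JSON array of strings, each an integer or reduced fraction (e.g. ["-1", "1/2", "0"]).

["0", "1", "0", "1", "0", "0"]

Write exponents as rows Θ,L,I / cols X1,X2,X3,X4,X5,X6:
  Θ: [ 0 -1  0  1 -1  0]
  L: [-1  1 -1 -1  1 -1]
  I: [ 1  0  1  0  0  1]
RREF → pivots at {X1,X2} ⇒ r = 2
Pivot set = {X1,X2}, free = {X3,X4,X5,X6}
RREF:
  r0: [   1    0    1    0    0    1]
  r1: [   0    1    0   -1    1    0]
  r2: [   0    0    0    0    0    0]
Fix exponent of X4 at 1, X3 at 0, X5 at 0, X6 at 0; solve each RREF row for its pivot's exponent:
  r0: exp(X1) + (0)·1 = 0 ⇒ exp(X1) = 0
  r1: exp(X2) + (-1)·1 = 0 ⇒ exp(X2) = 1
Π_2 = X2 · X4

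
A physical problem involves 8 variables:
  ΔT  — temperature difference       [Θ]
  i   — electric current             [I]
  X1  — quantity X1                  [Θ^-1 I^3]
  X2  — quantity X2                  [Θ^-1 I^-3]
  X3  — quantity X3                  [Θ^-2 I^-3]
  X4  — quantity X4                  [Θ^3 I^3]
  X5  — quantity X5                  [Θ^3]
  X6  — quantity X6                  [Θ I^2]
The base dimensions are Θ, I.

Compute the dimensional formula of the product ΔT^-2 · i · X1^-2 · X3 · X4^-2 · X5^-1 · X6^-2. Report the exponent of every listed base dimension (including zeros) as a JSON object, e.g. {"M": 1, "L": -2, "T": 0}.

Exponent matrix [Θ,I] × [ΔT,i,X1,X2,X3,X4,X5,X6]:
  Θ: [ 1  0 -1 -1 -2  3  3  1]
  I: [ 0  1  3 -3 -3  3  0  2]
  [Θ]: (-2)·1+(1)·0+(-2)·-1+(1)·-2+(-2)·3+(-1)·3+(-2)·1 = -13
  [I]: (-2)·0+(1)·1+(-2)·3+(1)·-3+(-2)·3+(-1)·0+(-2)·2 = -18
⇒ Θ^-13 I^-18

{"Θ": -13, "I": -18}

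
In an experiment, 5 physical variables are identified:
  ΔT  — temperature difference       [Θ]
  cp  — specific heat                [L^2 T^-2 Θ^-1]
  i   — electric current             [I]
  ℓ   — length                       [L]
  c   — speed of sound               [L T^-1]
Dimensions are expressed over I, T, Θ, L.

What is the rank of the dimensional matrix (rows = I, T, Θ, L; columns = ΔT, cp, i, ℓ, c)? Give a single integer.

Exponent matrix [I,T,Θ,L] × [ΔT,cp,i,ℓ,c]:
  I: [ 0  0  1  0  0]
  T: [ 0 -2  0  0 -1]
  Θ: [ 1 -1  0  0  0]
  L: [ 0  2  0  1  1]
RREF → pivots at {ΔT,cp,i,ℓ} ⇒ r = 4

4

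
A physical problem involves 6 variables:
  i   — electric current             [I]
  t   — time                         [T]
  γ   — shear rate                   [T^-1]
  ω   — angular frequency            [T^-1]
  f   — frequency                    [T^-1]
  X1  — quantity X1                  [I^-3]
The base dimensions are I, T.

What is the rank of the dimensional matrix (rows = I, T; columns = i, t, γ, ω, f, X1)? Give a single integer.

2

Dimensional matrix (I×T by i×t×γ×ω×f×X1):
  I: [ 1  0  0  0  0 -3]
  T: [ 0  1 -1 -1 -1  0]
RREF → pivots at {i,t} ⇒ r = 2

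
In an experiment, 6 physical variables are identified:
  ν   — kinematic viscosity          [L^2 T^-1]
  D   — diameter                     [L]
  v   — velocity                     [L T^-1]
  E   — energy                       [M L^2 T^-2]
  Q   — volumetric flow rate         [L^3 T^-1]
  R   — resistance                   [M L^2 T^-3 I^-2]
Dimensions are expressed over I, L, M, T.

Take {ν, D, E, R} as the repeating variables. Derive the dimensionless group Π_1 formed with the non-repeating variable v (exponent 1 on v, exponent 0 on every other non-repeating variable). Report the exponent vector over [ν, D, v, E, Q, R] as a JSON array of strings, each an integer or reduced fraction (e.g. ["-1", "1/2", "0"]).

Write exponents as rows I,L,M,T / cols ν,D,v,E,Q,R:
  I: [ 0  0  0  0  0 -2]
  L: [ 2  1  1  2  3  2]
  M: [ 0  0  0  1  0  1]
  T: [-1  0 -1 -2 -1 -3]
RREF → pivots at {ν,D,E,R} ⇒ r = 4
Repeat: ν,D,E,R; free: v,Q
RREF:
  r0: [   1    0    1    0    1    0]
  r1: [   0    1   -1    0    1    0]
  r2: [   0    0    0    1    0    0]
  r3: [   0    0    0    0    0    1]
Fix exponent of v at 1, Q at 0; solve each RREF row for its pivot's exponent:
  r0: exp(ν) + (1)·1 = 0 ⇒ exp(ν) = -1
  r1: exp(D) + (-1)·1 = 0 ⇒ exp(D) = 1
  r2: exp(E) + (0)·1 = 0 ⇒ exp(E) = 0
  r3: exp(R) + (0)·1 = 0 ⇒ exp(R) = 0
Π_1 = ν^-1 · D · v

["-1", "1", "1", "0", "0", "0"]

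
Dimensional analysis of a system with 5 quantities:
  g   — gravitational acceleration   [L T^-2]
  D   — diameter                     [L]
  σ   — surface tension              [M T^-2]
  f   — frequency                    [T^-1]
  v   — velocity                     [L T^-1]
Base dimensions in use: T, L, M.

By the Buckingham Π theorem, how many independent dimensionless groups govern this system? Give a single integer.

Write exponents as rows T,L,M / cols g,D,σ,f,v:
  T: [-2  0 -2 -1 -1]
  L: [ 1  1  0  0  1]
  M: [ 0  0  1  0  0]
Row reduction gives pivot columns g,D,σ; rank = 3
5 vars − rank 3 = 2 Π groups

2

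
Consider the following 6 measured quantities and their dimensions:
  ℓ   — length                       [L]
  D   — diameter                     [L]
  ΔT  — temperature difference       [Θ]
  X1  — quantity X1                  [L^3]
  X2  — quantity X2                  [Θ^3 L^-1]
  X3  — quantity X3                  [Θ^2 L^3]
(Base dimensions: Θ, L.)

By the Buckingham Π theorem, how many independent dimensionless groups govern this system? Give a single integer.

4

Dimensional matrix (Θ×L by ℓ×D×ΔT×X1×X2×X3):
  Θ: [ 0  0  1  0  3  2]
  L: [ 1  1  0  3 -1  3]
RREF → pivots at {ℓ,ΔT} ⇒ r = 2
6 vars − rank 2 = 4 Π groups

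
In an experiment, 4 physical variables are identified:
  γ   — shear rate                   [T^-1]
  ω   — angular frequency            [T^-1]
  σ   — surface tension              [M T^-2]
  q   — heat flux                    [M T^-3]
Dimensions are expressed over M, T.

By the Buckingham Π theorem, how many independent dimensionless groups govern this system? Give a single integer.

Exponent matrix [M,T] × [γ,ω,σ,q]:
  M: [ 0  0  1  1]
  T: [-1 -1 -2 -3]
Row reduction gives pivot columns γ,σ; rank = 2
Π count = n − r = 4 − 2 = 2

2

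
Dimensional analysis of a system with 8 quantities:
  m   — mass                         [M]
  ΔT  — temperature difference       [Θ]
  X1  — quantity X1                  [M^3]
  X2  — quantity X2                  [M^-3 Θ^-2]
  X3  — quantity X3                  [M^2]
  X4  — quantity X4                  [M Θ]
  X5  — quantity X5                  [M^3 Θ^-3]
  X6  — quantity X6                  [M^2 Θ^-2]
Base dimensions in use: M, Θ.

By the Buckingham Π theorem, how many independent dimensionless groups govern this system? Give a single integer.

6

Dimensional matrix (M×Θ by m×ΔT×X1×X2×X3×X4×X5×X6):
  M: [ 1  0  3 -3  2  1  3  2]
  Θ: [ 0  1  0 -2  0  1 -3 -2]
RREF → pivots at {m,ΔT} ⇒ r = 2
Π count = n − r = 8 − 2 = 6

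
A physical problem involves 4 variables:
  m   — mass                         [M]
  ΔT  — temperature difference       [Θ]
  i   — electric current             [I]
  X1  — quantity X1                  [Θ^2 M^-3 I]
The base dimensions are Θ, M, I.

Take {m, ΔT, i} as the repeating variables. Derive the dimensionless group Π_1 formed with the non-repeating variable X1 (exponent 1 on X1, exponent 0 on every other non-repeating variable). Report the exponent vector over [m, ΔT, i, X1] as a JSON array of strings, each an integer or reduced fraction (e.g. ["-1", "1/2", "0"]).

Write exponents as rows Θ,M,I / cols m,ΔT,i,X1:
  Θ: [ 0  1  0  2]
  M: [ 1  0  0 -3]
  I: [ 0  0  1  1]
Row reduction gives pivot columns m,ΔT,i; rank = 3
Pivot set = {m,ΔT,i}, free = {X1}
RREF:
  r0: [   1    0    0   -3]
  r1: [   0    1    0    2]
  r2: [   0    0    1    1]
Fix exponent of X1 at 1; solve each RREF row for its pivot's exponent:
  r0: exp(m) + (-3)·1 = 0 ⇒ exp(m) = 3
  r1: exp(ΔT) + (2)·1 = 0 ⇒ exp(ΔT) = -2
  r2: exp(i) + (1)·1 = 0 ⇒ exp(i) = -1
Π_1 = m^3 · ΔT^-2 · i^-1 · X1

["3", "-2", "-1", "1"]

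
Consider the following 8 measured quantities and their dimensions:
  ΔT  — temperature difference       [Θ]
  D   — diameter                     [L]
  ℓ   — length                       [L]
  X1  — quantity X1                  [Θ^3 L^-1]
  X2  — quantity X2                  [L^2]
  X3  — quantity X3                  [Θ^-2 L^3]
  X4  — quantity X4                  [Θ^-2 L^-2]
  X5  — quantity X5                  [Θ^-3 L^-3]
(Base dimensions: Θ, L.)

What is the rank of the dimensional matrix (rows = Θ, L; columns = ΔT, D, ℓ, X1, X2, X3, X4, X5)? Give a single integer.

Exponent matrix [Θ,L] × [ΔT,D,ℓ,X1,X2,X3,X4,X5]:
  Θ: [ 1  0  0  3  0 -2 -2 -3]
  L: [ 0  1  1 -1  2  3 -2 -3]
Echelon form has 2 nonzero rows (pivots: ΔT,D)

2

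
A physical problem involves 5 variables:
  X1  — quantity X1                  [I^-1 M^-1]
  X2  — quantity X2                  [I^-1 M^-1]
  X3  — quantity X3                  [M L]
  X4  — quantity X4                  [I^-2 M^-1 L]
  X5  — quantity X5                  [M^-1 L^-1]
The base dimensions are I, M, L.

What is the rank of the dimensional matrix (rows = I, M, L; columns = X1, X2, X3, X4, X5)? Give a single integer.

Write exponents as rows I,M,L / cols X1,X2,X3,X4,X5:
  I: [-1 -1  0 -2  0]
  M: [-1 -1  1 -1 -1]
  L: [ 0  0  1  1 -1]
RREF → pivots at {X1,X3} ⇒ r = 2

2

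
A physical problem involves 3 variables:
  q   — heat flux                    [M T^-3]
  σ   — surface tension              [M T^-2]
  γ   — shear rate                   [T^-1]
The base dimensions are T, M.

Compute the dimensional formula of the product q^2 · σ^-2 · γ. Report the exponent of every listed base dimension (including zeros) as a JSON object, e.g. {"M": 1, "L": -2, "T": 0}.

Exponent matrix [T,M] × [q,σ,γ]:
  T: [-3 -2 -1]
  M: [ 1  1  0]
  [T]: (2)·-3+(-2)·-2+(1)·-1 = -3
  [M]: (2)·1+(-2)·1+(1)·0 = 0
⇒ T^-3

{"T": -3, "M": 0}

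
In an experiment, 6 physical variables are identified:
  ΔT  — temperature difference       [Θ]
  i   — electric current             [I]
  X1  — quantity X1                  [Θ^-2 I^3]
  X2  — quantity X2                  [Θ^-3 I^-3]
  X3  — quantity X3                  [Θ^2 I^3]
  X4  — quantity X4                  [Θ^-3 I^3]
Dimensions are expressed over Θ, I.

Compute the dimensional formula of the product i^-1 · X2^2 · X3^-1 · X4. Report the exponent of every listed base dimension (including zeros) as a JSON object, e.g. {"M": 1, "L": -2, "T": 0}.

Dimensional matrix (Θ×I by ΔT×i×X1×X2×X3×X4):
  Θ: [ 1  0 -2 -3  2 -3]
  I: [ 0  1  3 -3  3  3]
  [Θ]: (-1)·0+(2)·-3+(-1)·2+(1)·-3 = -11
  [I]: (-1)·1+(2)·-3+(-1)·3+(1)·3 = -7
⇒ Θ^-11 I^-7

{"Θ": -11, "I": -7}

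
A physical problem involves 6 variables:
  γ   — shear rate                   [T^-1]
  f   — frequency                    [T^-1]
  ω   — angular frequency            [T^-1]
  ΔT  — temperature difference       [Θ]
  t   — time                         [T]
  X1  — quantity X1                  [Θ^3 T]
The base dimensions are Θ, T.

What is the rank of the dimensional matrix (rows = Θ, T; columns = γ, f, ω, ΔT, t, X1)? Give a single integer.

2

Write exponents as rows Θ,T / cols γ,f,ω,ΔT,t,X1:
  Θ: [ 0  0  0  1  0  3]
  T: [-1 -1 -1  0  1  1]
Row reduction gives pivot columns γ,ΔT; rank = 2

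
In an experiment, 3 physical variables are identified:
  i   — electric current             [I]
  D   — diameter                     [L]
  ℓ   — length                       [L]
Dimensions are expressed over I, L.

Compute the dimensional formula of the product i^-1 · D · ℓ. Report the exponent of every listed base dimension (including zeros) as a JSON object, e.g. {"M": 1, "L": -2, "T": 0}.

Dimensional matrix (I×L by i×D×ℓ):
  I: [ 1  0  0]
  L: [ 0  1  1]
  [I]: (-1)·1+(1)·0+(1)·0 = -1
  [L]: (-1)·0+(1)·1+(1)·1 = 2
⇒ I^-1 L^2

{"I": -1, "L": 2}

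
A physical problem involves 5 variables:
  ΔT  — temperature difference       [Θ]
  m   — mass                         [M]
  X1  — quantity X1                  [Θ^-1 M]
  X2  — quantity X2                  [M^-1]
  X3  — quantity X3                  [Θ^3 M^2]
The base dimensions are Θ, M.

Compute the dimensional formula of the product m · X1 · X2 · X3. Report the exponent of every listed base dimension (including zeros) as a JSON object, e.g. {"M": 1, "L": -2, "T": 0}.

{"Θ": 2, "M": 3}

Dimensional matrix (Θ×M by ΔT×m×X1×X2×X3):
  Θ: [ 1  0 -1  0  3]
  M: [ 0  1  1 -1  2]
  [Θ]: (1)·0+(1)·-1+(1)·0+(1)·3 = 2
  [M]: (1)·1+(1)·1+(1)·-1+(1)·2 = 3
⇒ Θ^2 M^3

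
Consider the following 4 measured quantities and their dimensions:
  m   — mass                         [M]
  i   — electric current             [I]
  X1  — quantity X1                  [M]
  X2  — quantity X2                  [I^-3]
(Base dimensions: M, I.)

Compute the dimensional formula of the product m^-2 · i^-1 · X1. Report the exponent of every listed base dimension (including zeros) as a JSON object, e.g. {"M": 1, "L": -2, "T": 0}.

{"M": -1, "I": -1}

Dimensional matrix (M×I by m×i×X1×X2):
  M: [ 1  0  1  0]
  I: [ 0  1  0 -3]
  [M]: (-2)·1+(-1)·0+(1)·1 = -1
  [I]: (-2)·0+(-1)·1+(1)·0 = -1
⇒ M^-1 I^-1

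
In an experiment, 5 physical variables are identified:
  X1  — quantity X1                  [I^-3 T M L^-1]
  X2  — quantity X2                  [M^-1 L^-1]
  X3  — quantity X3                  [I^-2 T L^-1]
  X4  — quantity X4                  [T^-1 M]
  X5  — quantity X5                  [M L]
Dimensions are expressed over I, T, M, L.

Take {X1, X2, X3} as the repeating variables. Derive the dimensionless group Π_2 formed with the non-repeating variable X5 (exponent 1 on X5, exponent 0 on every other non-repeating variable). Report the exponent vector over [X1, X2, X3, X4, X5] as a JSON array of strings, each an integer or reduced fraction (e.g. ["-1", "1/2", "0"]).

Write exponents as rows I,T,M,L / cols X1,X2,X3,X4,X5:
  I: [-3  0 -2  0  0]
  T: [ 1  0  1 -1  0]
  M: [ 1 -1  0  1  1]
  L: [-1 -1 -1  0  1]
Echelon form has 3 nonzero rows (pivots: X1,X2,X3)
Pivot set = {X1,X2,X3}, free = {X4,X5}
RREF:
  r0: [   1    0    0    2    0]
  r1: [   0    1    0    1   -1]
  r2: [   0    0    1   -3    0]
  r3: [   0    0    0    0    0]
Fix exponent of X5 at 1, X4 at 0; solve each RREF row for its pivot's exponent:
  r0: exp(X1) + (0)·1 = 0 ⇒ exp(X1) = 0
  r1: exp(X2) + (-1)·1 = 0 ⇒ exp(X2) = 1
  r2: exp(X3) + (0)·1 = 0 ⇒ exp(X3) = 0
Π_2 = X2 · X5

["0", "1", "0", "0", "1"]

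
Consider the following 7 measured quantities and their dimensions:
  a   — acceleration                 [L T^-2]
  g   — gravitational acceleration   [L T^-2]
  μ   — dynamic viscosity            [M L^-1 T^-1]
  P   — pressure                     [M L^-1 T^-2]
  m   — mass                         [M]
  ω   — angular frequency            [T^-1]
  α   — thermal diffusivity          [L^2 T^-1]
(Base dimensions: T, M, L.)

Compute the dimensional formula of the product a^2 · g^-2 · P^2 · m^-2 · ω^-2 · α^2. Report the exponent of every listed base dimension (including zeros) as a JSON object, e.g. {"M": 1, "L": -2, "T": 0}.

{"T": -4, "M": 0, "L": 2}

Write exponents as rows T,M,L / cols a,g,μ,P,m,ω,α:
  T: [-2 -2 -1 -2  0 -1 -1]
  M: [ 0  0  1  1  1  0  0]
  L: [ 1  1 -1 -1  0  0  2]
  [T]: (2)·-2+(-2)·-2+(2)·-2+(-2)·0+(-2)·-1+(2)·-1 = -4
  [M]: (2)·0+(-2)·0+(2)·1+(-2)·1+(-2)·0+(2)·0 = 0
  [L]: (2)·1+(-2)·1+(2)·-1+(-2)·0+(-2)·0+(2)·2 = 2
⇒ T^-4 L^2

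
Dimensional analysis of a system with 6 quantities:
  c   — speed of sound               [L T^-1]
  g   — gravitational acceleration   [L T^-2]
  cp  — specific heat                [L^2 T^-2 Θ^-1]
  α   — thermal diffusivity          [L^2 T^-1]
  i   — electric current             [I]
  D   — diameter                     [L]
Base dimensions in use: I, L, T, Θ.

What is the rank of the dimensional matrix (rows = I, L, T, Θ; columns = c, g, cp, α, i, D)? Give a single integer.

Exponent matrix [I,L,T,Θ] × [c,g,cp,α,i,D]:
  I: [ 0  0  0  0  1  0]
  L: [ 1  1  2  2  0  1]
  T: [-1 -2 -2 -1  0  0]
  Θ: [ 0  0 -1  0  0  0]
Row reduction gives pivot columns c,g,cp,i; rank = 4

4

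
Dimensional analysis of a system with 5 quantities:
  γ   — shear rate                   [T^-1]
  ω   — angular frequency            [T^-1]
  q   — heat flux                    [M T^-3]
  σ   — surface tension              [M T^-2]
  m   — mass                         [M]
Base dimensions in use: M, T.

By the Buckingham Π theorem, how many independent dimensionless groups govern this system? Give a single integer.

3

Dimensional matrix (M×T by γ×ω×q×σ×m):
  M: [ 0  0  1  1  1]
  T: [-1 -1 -3 -2  0]
RREF → pivots at {γ,q} ⇒ r = 2
n=5, r=2 ⇒ 3 dimensionless groups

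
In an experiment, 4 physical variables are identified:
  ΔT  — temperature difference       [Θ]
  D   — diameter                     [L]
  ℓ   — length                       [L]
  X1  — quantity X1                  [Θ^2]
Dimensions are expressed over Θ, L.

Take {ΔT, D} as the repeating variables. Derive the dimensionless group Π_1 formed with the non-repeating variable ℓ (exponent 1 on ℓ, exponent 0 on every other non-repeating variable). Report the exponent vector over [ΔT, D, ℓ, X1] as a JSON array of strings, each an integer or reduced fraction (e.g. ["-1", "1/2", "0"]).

["0", "-1", "1", "0"]

Write exponents as rows Θ,L / cols ΔT,D,ℓ,X1:
  Θ: [ 1  0  0  2]
  L: [ 0  1  1  0]
Echelon form has 2 nonzero rows (pivots: ΔT,D)
Repeat: ΔT,D; free: ℓ,X1
RREF:
  r0: [   1    0    0    2]
  r1: [   0    1    1    0]
Fix exponent of ℓ at 1, X1 at 0; solve each RREF row for its pivot's exponent:
  r0: exp(ΔT) + (0)·1 = 0 ⇒ exp(ΔT) = 0
  r1: exp(D) + (1)·1 = 0 ⇒ exp(D) = -1
Π_1 = D^-1 · ℓ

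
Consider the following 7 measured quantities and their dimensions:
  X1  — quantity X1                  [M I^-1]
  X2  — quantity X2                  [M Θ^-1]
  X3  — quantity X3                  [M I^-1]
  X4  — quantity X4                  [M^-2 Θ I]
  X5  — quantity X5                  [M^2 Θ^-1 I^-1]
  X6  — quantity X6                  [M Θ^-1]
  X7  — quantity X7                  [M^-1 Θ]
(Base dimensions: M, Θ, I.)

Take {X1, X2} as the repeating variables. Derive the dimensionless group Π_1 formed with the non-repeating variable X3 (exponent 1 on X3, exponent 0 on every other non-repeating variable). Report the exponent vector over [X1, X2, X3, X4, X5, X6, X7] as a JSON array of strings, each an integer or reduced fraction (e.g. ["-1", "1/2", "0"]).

["-1", "0", "1", "0", "0", "0", "0"]

Exponent matrix [M,Θ,I] × [X1,X2,X3,X4,X5,X6,X7]:
  M: [ 1  1  1 -2  2  1 -1]
  Θ: [ 0 -1  0  1 -1 -1  1]
  I: [-1  0 -1  1 -1  0  0]
RREF → pivots at {X1,X2} ⇒ r = 2
Repeat: X1,X2; free: X3,X4,X5,X6,X7
RREF:
  r0: [   1    0    1   -1    1    0    0]
  r1: [   0    1    0   -1    1    1   -1]
  r2: [   0    0    0    0    0    0    0]
Fix exponent of X3 at 1, X4 at 0, X5 at 0, X6 at 0, X7 at 0; solve each RREF row for its pivot's exponent:
  r0: exp(X1) + (1)·1 = 0 ⇒ exp(X1) = -1
  r1: exp(X2) + (0)·1 = 0 ⇒ exp(X2) = 0
Π_1 = X1^-1 · X3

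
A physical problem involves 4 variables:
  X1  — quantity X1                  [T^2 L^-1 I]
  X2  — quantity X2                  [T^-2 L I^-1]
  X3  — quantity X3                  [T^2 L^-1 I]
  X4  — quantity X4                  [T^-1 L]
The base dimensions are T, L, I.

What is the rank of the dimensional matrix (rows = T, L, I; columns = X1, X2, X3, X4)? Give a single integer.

Dimensional matrix (T×L×I by X1×X2×X3×X4):
  T: [ 2 -2  2 -1]
  L: [-1  1 -1  1]
  I: [ 1 -1  1  0]
Row reduction gives pivot columns X1,X4; rank = 2

2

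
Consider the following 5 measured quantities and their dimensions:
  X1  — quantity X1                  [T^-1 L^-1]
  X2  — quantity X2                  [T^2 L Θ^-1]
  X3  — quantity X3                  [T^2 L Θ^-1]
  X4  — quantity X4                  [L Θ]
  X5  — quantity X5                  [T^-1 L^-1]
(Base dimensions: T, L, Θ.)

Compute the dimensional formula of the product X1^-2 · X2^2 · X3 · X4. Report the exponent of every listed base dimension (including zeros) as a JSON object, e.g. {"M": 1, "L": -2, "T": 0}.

Exponent matrix [T,L,Θ] × [X1,X2,X3,X4,X5]:
  T: [-1  2  2  0 -1]
  L: [-1  1  1  1 -1]
  Θ: [ 0 -1 -1  1  0]
  [T]: (-2)·-1+(2)·2+(1)·2+(1)·0 = 8
  [L]: (-2)·-1+(2)·1+(1)·1+(1)·1 = 6
  [Θ]: (-2)·0+(2)·-1+(1)·-1+(1)·1 = -2
⇒ T^8 L^6 Θ^-2

{"T": 8, "L": 6, "Θ": -2}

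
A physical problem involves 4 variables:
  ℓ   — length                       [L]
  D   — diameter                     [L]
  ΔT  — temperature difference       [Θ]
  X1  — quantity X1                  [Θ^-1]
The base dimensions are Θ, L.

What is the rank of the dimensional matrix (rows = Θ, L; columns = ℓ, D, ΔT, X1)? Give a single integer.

2

Dimensional matrix (Θ×L by ℓ×D×ΔT×X1):
  Θ: [ 0  0  1 -1]
  L: [ 1  1  0  0]
RREF → pivots at {ℓ,ΔT} ⇒ r = 2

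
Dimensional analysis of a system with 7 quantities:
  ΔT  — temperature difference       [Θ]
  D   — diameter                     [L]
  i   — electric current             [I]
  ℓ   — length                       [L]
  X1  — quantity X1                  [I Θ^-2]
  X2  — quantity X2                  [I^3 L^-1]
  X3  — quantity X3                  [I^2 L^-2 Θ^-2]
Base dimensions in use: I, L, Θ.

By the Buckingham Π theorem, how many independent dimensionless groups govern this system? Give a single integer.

4

Exponent matrix [I,L,Θ] × [ΔT,D,i,ℓ,X1,X2,X3]:
  I: [ 0  0  1  0  1  3  2]
  L: [ 0  1  0  1  0 -1 -2]
  Θ: [ 1  0  0  0 -2  0 -2]
Echelon form has 3 nonzero rows (pivots: ΔT,D,i)
7 vars − rank 3 = 4 Π groups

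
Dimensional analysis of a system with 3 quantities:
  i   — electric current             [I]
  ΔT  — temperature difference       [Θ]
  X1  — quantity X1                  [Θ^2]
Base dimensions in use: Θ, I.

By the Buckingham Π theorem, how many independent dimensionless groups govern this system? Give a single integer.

Write exponents as rows Θ,I / cols i,ΔT,X1:
  Θ: [ 0  1  2]
  I: [ 1  0  0]
Row reduction gives pivot columns i,ΔT; rank = 2
n=3, r=2 ⇒ 1 dimensionless group

1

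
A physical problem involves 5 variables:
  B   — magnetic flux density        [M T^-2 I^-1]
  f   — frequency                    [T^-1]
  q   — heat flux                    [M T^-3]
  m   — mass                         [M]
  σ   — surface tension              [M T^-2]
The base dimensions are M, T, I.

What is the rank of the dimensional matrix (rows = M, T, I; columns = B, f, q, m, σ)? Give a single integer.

3

Write exponents as rows M,T,I / cols B,f,q,m,σ:
  M: [ 1  0  1  1  1]
  T: [-2 -1 -3  0 -2]
  I: [-1  0  0  0  0]
Echelon form has 3 nonzero rows (pivots: B,f,q)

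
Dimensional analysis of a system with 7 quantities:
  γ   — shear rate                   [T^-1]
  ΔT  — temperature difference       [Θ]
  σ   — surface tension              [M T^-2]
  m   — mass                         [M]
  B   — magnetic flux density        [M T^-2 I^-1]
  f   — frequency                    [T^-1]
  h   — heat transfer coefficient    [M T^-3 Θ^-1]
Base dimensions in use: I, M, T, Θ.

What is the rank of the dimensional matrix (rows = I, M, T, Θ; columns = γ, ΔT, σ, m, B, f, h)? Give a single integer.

4

Exponent matrix [I,M,T,Θ] × [γ,ΔT,σ,m,B,f,h]:
  I: [ 0  0  0  0 -1  0  0]
  M: [ 0  0  1  1  1  0  1]
  T: [-1  0 -2  0 -2 -1 -3]
  Θ: [ 0  1  0  0  0  0 -1]
RREF → pivots at {γ,ΔT,σ,B} ⇒ r = 4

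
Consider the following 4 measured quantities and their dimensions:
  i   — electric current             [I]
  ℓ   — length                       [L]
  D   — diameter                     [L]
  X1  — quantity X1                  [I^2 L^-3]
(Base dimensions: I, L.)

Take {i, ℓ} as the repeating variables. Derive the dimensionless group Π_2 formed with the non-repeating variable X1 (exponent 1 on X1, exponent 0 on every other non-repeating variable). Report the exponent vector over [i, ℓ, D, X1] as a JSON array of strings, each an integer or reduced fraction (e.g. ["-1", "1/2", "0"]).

Write exponents as rows I,L / cols i,ℓ,D,X1:
  I: [ 1  0  0  2]
  L: [ 0  1  1 -3]
Echelon form has 2 nonzero rows (pivots: i,ℓ)
Pivot set = {i,ℓ}, free = {D,X1}
RREF:
  r0: [   1    0    0    2]
  r1: [   0    1    1   -3]
Fix exponent of X1 at 1, D at 0; solve each RREF row for its pivot's exponent:
  r0: exp(i) + (2)·1 = 0 ⇒ exp(i) = -2
  r1: exp(ℓ) + (-3)·1 = 0 ⇒ exp(ℓ) = 3
Π_2 = i^-2 · ℓ^3 · X1

["-2", "3", "0", "1"]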